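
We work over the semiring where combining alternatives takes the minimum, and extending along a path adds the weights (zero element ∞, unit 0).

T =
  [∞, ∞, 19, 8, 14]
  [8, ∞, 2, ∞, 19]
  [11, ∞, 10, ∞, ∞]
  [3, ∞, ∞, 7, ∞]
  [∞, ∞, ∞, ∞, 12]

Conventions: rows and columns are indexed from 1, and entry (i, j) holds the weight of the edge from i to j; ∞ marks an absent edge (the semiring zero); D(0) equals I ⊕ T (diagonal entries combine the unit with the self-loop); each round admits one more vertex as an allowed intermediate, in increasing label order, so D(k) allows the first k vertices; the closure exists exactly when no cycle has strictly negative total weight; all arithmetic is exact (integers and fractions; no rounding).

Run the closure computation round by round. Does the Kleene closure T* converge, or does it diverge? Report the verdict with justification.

D(0):
  [0, ∞, 19, 8, 14]
  [8, 0, 2, ∞, 19]
  [11, ∞, 0, ∞, ∞]
  [3, ∞, ∞, 0, ∞]
  [∞, ∞, ∞, ∞, 0]
D(1):
  [0, ∞, 19, 8, 14]
  [8, 0, 2, 16, 19]
  [11, ∞, 0, 19, 25]
  [3, ∞, 22, 0, 17]
  [∞, ∞, ∞, ∞, 0]
D(2):
  [0, ∞, 19, 8, 14]
  [8, 0, 2, 16, 19]
  [11, ∞, 0, 19, 25]
  [3, ∞, 22, 0, 17]
  [∞, ∞, ∞, ∞, 0]
D(3):
  [0, ∞, 19, 8, 14]
  [8, 0, 2, 16, 19]
  [11, ∞, 0, 19, 25]
  [3, ∞, 22, 0, 17]
  [∞, ∞, ∞, ∞, 0]
D(4):
  [0, ∞, 19, 8, 14]
  [8, 0, 2, 16, 19]
  [11, ∞, 0, 19, 25]
  [3, ∞, 22, 0, 17]
  [∞, ∞, ∞, ∞, 0]
D(5):
  [0, ∞, 19, 8, 14]
  [8, 0, 2, 16, 19]
  [11, ∞, 0, 19, 25]
  [3, ∞, 22, 0, 17]
  [∞, ∞, ∞, ∞, 0]
Key observation: every diagonal entry stays at the unit through all rounds, so no improving cycle exists.
Answer: CONVERGES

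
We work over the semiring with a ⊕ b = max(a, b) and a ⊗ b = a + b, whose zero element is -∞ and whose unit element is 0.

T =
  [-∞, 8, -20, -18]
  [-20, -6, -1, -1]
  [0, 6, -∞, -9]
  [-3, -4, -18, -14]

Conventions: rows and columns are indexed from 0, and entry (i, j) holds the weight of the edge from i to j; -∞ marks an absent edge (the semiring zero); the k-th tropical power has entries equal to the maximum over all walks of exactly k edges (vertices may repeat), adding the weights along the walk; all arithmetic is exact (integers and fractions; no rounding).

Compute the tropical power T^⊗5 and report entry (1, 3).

T^⊗2:
  [-12, 2, 7, 7]
  [-1, 5, -7, -7]
  [-12, 8, 5, 5]
  [-17, 5, -5, -5]
T^⊗3:
  [7, 13, 1, 1]
  [-7, 7, 4, 4]
  [5, 11, 7, 7]
  [-5, 1, 4, 4]
T^⊗4:
  [1, 15, 12, 12]
  [4, 10, 6, 6]
  [7, 13, 10, 10]
  [4, 10, 0, 0]
T^⊗5:
  [12, 18, 14, 14]
  [6, 12, 9, 9]
  [10, 16, 12, 12]
  [0, 12, 9, 9]
Key observation: the optimum is the walk 1->2->1->2->1->3, with weight (-1) + 6 + (-1) + 6 + (-1) = 9.
Optimal value attained by: walk 1->2->1->2->1->3.
Answer: (T^⊗5)[1][3] = 9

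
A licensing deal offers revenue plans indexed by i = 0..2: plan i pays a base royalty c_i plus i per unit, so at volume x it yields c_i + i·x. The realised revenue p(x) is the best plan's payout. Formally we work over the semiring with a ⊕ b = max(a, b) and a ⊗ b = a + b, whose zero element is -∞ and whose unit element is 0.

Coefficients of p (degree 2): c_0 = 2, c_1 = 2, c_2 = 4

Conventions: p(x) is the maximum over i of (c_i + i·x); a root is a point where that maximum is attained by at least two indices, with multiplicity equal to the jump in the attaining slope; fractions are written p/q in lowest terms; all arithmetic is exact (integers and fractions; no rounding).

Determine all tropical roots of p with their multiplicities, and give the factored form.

hull edge (i=0, c=2) to (i=2, c=4): slope 1, span 2
Factored form: p(x) = 4 ⊗ (x ⊕ (-1)) ⊗ (x ⊕ (-1))
Answer: roots = -1 (mult 2)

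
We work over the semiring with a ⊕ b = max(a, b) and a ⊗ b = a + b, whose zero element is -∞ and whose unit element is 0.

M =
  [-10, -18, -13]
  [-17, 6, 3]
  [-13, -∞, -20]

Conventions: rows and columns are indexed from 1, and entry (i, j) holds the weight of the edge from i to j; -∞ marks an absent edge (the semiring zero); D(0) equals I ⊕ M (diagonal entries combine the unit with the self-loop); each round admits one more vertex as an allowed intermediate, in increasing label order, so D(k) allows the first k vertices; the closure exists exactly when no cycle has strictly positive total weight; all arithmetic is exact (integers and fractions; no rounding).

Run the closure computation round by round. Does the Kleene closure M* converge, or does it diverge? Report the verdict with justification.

Detection: at round 0, diagonal entry (2, 2) turns strictly positive.
Key observation: the cycle 2->2 has total weight 6, which is strictly positive.
Answer: DIVERGES — positive cycle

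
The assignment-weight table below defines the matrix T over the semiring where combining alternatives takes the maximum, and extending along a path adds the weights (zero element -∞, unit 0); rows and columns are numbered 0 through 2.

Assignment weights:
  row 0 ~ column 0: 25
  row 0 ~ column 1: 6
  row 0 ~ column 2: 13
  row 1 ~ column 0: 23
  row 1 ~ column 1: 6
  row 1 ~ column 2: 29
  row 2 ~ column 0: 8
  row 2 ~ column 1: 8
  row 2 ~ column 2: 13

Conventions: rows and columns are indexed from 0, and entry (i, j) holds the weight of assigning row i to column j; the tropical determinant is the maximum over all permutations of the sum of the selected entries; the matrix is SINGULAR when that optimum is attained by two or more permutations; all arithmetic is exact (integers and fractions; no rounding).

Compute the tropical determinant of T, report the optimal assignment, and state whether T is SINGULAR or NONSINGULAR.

σ = (0, 1, 2): 25 + 6 + 13 = 44
σ = (0, 2, 1): 25 + 29 + 8 = 62
σ = (1, 0, 2): 6 + 23 + 13 = 42
σ = (1, 2, 0): 6 + 29 + 8 = 43
σ = (2, 0, 1): 13 + 23 + 8 = 44
σ = (2, 1, 0): 13 + 6 + 8 = 27
Optimal value attained by: σ = (0, 2, 1).
Answer: det⊕(T) = 62; verdict: NONSINGULAR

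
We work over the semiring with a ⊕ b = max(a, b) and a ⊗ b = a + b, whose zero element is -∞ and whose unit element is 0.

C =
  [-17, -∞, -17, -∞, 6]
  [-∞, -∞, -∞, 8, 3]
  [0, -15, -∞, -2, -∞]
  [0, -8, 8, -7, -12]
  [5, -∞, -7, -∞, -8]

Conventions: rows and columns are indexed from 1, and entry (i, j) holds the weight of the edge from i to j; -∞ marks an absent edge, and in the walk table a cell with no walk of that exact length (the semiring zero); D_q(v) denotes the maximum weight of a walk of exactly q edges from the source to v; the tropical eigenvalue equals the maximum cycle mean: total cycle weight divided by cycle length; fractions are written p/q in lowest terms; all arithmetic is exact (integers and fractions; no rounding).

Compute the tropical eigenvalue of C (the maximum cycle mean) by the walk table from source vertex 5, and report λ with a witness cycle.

q=0: [-∞, -∞, -∞, -∞, 0]
q=1: [5, -∞, -7, -∞, -8]
q=2: [-3, -22, -12, -9, 11]
q=3: [16, -17, 4, -14, 3]
q=4: [8, -11, -1, 2, 22]
q=5: [27, -6, 15, -3, 14]
Optimal cycle mean attained by: cycle 1->5->1, total 6 + 5, length 2.
Answer: λ = 11/2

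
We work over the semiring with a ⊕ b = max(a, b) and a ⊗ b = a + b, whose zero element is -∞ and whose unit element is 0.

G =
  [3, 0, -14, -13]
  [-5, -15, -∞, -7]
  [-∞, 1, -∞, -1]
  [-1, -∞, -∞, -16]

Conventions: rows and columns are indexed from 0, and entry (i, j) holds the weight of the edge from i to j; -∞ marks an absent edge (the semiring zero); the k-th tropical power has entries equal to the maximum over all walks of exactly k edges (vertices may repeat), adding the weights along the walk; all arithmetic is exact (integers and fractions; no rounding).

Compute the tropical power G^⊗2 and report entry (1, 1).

G^⊗2:
  [6, 3, -11, -7]
  [-2, -5, -19, -18]
  [-2, -14, -∞, -6]
  [2, -1, -15, -14]
Key observation: the optimum is the walk 1->0->1, with weight (-5) + 0 = -5.
Optimal value attained by: walk 1->0->1.
Answer: (G^⊗2)[1][1] = -5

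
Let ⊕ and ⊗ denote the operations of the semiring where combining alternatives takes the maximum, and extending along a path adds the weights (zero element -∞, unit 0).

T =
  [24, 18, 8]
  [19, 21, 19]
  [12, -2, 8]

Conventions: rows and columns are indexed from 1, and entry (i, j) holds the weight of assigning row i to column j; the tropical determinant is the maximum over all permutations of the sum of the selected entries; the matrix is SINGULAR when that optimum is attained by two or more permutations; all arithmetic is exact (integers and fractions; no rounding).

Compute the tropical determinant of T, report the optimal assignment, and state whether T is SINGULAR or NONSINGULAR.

σ = (1, 2, 3): 24 + 21 + 8 = 53
σ = (1, 3, 2): 24 + 19 + (-2) = 41
σ = (2, 1, 3): 18 + 19 + 8 = 45
σ = (2, 3, 1): 18 + 19 + 12 = 49
σ = (3, 1, 2): 8 + 19 + (-2) = 25
σ = (3, 2, 1): 8 + 21 + 12 = 41
Optimal value attained by: σ = (1, 2, 3).
Answer: det⊕(T) = 53; verdict: NONSINGULAR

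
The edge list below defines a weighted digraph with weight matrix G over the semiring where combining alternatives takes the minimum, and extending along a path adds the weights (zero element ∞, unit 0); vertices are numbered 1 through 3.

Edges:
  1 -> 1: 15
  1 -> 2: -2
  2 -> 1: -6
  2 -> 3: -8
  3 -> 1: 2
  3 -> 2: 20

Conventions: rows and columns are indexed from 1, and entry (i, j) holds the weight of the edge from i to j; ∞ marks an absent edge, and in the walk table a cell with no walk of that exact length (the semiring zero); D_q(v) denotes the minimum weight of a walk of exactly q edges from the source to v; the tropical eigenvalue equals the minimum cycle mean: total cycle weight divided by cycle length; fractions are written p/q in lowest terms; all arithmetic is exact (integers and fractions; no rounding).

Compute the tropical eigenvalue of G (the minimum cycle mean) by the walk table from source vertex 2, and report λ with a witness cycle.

q=0: [∞, 0, ∞]
q=1: [-6, ∞, -8]
q=2: [-6, -8, ∞]
q=3: [-14, -8, -16]
Optimal cycle mean attained by: cycle 1->2->1, total (-2) + (-6), length 2.
Answer: λ = -4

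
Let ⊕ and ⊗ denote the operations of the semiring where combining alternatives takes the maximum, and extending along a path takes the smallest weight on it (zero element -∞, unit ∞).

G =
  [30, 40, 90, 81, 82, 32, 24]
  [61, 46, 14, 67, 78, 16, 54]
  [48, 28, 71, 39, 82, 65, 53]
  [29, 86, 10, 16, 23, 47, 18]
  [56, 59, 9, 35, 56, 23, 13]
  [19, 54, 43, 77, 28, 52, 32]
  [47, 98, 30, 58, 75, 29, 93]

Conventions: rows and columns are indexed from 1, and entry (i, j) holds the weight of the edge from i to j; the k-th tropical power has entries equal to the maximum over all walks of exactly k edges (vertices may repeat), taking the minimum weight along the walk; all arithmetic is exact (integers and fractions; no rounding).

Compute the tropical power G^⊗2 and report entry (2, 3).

G^⊗2:
  [56, 81, 71, 40, 82, 65, 53]
  [56, 67, 61, 61, 61, 47, 54]
  [56, 59, 71, 65, 71, 65, 53]
  [61, 47, 43, 67, 78, 47, 54]
  [59, 56, 56, 59, 59, 35, 54]
  [54, 77, 43, 54, 54, 52, 54]
  [61, 93, 47, 67, 78, 47, 93]
Key observation: the optimum is the walk 2->1->3, with weight 61 min 90 = 61.
Optimal value attained by: walk 2->1->3.
Answer: (G^⊗2)[2][3] = 61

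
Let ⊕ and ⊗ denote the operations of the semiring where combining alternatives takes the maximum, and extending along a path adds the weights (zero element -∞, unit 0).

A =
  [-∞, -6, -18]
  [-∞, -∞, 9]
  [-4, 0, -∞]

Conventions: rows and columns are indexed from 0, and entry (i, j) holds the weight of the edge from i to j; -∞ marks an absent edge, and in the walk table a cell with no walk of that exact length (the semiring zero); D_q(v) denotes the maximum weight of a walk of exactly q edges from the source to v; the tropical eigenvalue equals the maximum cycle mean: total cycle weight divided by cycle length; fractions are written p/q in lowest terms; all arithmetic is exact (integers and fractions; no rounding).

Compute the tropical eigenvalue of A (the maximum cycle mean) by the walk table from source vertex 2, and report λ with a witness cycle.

q=0: [-∞, -∞, 0]
q=1: [-4, 0, -∞]
q=2: [-∞, -10, 9]
q=3: [5, 9, -1]
Optimal cycle mean attained by: cycle 1->2->1, total 9 + 0, length 2.
Answer: λ = 9/2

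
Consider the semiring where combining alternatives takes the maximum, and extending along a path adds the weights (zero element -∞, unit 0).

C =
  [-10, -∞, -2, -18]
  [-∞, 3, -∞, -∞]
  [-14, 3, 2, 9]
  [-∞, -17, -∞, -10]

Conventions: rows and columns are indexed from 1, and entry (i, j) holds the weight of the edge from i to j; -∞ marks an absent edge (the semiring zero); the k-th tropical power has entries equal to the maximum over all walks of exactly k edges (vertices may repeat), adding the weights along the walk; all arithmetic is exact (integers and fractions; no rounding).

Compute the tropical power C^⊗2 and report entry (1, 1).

C^⊗2:
  [-16, 1, 0, 7]
  [-∞, 6, -∞, -∞]
  [-12, 6, 4, 11]
  [-∞, -14, -∞, -20]
Key observation: the optimum is the walk 1->3->1, with weight (-2) + (-14) = -16.
Optimal value attained by: walk 1->3->1.
Answer: (C^⊗2)[1][1] = -16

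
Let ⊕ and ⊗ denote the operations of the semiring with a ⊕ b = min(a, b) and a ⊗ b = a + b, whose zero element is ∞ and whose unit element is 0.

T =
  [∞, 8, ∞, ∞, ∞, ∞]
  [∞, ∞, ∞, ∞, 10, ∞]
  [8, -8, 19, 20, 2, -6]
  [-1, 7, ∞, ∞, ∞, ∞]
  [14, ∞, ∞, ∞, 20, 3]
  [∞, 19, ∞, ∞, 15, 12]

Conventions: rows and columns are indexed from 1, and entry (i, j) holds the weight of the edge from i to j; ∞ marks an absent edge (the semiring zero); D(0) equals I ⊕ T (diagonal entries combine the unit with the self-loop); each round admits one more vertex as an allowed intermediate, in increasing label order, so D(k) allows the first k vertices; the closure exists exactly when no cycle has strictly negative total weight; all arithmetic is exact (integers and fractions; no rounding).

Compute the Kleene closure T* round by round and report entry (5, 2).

D(0):
  [0, 8, ∞, ∞, ∞, ∞]
  [∞, 0, ∞, ∞, 10, ∞]
  [8, -8, 0, 20, 2, -6]
  [-1, 7, ∞, 0, ∞, ∞]
  [14, ∞, ∞, ∞, 0, 3]
  [∞, 19, ∞, ∞, 15, 0]
D(1):
  [0, 8, ∞, ∞, ∞, ∞]
  [∞, 0, ∞, ∞, 10, ∞]
  [8, -8, 0, 20, 2, -6]
  [-1, 7, ∞, 0, ∞, ∞]
  [14, 22, ∞, ∞, 0, 3]
  [∞, 19, ∞, ∞, 15, 0]
D(2):
  [0, 8, ∞, ∞, 18, ∞]
  [∞, 0, ∞, ∞, 10, ∞]
  [8, -8, 0, 20, 2, -6]
  [-1, 7, ∞, 0, 17, ∞]
  [14, 22, ∞, ∞, 0, 3]
  [∞, 19, ∞, ∞, 15, 0]
D(3):
  [0, 8, ∞, ∞, 18, ∞]
  [∞, 0, ∞, ∞, 10, ∞]
  [8, -8, 0, 20, 2, -6]
  [-1, 7, ∞, 0, 17, ∞]
  [14, 22, ∞, ∞, 0, 3]
  [∞, 19, ∞, ∞, 15, 0]
D(4):
  [0, 8, ∞, ∞, 18, ∞]
  [∞, 0, ∞, ∞, 10, ∞]
  [8, -8, 0, 20, 2, -6]
  [-1, 7, ∞, 0, 17, ∞]
  [14, 22, ∞, ∞, 0, 3]
  [∞, 19, ∞, ∞, 15, 0]
D(5):
  [0, 8, ∞, ∞, 18, 21]
  [24, 0, ∞, ∞, 10, 13]
  [8, -8, 0, 20, 2, -6]
  [-1, 7, ∞, 0, 17, 20]
  [14, 22, ∞, ∞, 0, 3]
  [29, 19, ∞, ∞, 15, 0]
D(6):
  [0, 8, ∞, ∞, 18, 21]
  [24, 0, ∞, ∞, 10, 13]
  [8, -8, 0, 20, 2, -6]
  [-1, 7, ∞, 0, 17, 20]
  [14, 22, ∞, ∞, 0, 3]
  [29, 19, ∞, ∞, 15, 0]
Answer: T*[5][2] = 22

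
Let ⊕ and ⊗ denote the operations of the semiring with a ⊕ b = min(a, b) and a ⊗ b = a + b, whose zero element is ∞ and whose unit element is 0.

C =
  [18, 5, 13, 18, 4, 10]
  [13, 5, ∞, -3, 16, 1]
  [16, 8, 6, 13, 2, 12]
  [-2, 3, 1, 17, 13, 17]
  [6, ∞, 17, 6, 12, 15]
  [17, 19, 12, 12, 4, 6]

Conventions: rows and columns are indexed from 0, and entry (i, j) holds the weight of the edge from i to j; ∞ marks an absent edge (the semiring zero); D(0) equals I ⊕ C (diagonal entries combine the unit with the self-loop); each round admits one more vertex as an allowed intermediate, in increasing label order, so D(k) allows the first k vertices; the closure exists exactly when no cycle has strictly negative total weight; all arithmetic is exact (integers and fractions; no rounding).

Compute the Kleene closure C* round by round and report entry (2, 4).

D(0):
  [0, 5, 13, 18, 4, 10]
  [13, 0, ∞, -3, 16, 1]
  [16, 8, 0, 13, 2, 12]
  [-2, 3, 1, 0, 13, 17]
  [6, ∞, 17, 6, 0, 15]
  [17, 19, 12, 12, 4, 0]
D(1):
  [0, 5, 13, 18, 4, 10]
  [13, 0, 26, -3, 16, 1]
  [16, 8, 0, 13, 2, 12]
  [-2, 3, 1, 0, 2, 8]
  [6, 11, 17, 6, 0, 15]
  [17, 19, 12, 12, 4, 0]
D(2):
  [0, 5, 13, 2, 4, 6]
  [13, 0, 26, -3, 16, 1]
  [16, 8, 0, 5, 2, 9]
  [-2, 3, 1, 0, 2, 4]
  [6, 11, 17, 6, 0, 12]
  [17, 19, 12, 12, 4, 0]
D(3):
  [0, 5, 13, 2, 4, 6]
  [13, 0, 26, -3, 16, 1]
  [16, 8, 0, 5, 2, 9]
  [-2, 3, 1, 0, 2, 4]
  [6, 11, 17, 6, 0, 12]
  [17, 19, 12, 12, 4, 0]
D(4):
  [0, 5, 3, 2, 4, 6]
  [-5, 0, -2, -3, -1, 1]
  [3, 8, 0, 5, 2, 9]
  [-2, 3, 1, 0, 2, 4]
  [4, 9, 7, 6, 0, 10]
  [10, 15, 12, 12, 4, 0]
D(5):
  [0, 5, 3, 2, 4, 6]
  [-5, 0, -2, -3, -1, 1]
  [3, 8, 0, 5, 2, 9]
  [-2, 3, 1, 0, 2, 4]
  [4, 9, 7, 6, 0, 10]
  [8, 13, 11, 10, 4, 0]
D(6):
  [0, 5, 3, 2, 4, 6]
  [-5, 0, -2, -3, -1, 1]
  [3, 8, 0, 5, 2, 9]
  [-2, 3, 1, 0, 2, 4]
  [4, 9, 7, 6, 0, 10]
  [8, 13, 11, 10, 4, 0]
Answer: C*[2][4] = 2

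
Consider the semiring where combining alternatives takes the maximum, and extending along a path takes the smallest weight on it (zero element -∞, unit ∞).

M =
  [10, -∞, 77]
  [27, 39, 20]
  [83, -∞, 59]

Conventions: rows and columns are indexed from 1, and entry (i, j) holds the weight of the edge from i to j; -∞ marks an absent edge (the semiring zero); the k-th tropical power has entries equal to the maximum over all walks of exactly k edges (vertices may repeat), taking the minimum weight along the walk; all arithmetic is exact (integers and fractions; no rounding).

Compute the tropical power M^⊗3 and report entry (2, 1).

M^⊗2:
  [77, -∞, 59]
  [27, 39, 27]
  [59, -∞, 77]
M^⊗3:
  [59, -∞, 77]
  [27, 39, 27]
  [77, -∞, 59]
Key observation: the optimum is the walk 2->1->3->1, with weight 27 min 77 min 83 = 27.
Optimal value attained by: walk 2->1->3->1.
Answer: (M^⊗3)[2][1] = 27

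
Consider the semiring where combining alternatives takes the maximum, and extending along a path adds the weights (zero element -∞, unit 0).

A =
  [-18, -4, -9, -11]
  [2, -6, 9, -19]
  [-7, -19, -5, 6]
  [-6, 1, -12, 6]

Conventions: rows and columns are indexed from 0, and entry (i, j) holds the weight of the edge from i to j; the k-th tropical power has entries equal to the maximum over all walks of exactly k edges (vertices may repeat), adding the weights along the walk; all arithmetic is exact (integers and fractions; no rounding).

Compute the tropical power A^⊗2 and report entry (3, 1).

A^⊗2:
  [-2, -10, 5, -3]
  [2, -2, 4, 15]
  [0, 7, -6, 12]
  [3, 7, 10, 12]
Key observation: the optimum is the walk 3->3->1, with weight 6 + 1 = 7.
Optimal value attained by: walk 3->3->1.
Answer: (A^⊗2)[3][1] = 7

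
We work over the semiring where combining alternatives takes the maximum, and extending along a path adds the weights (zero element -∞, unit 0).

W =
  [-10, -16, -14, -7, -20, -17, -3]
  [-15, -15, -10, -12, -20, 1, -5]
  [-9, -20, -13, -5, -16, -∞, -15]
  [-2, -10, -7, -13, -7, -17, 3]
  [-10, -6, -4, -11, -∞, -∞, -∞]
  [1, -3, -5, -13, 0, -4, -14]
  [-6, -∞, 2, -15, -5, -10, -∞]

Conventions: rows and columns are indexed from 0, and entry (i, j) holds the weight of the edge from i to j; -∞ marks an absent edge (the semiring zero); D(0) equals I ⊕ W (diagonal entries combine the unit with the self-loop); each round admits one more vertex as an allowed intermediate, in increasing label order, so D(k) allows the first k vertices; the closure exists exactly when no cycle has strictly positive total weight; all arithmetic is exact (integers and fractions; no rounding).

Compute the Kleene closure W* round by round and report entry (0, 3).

D(0):
  [0, -16, -14, -7, -20, -17, -3]
  [-15, 0, -10, -12, -20, 1, -5]
  [-9, -20, 0, -5, -16, -∞, -15]
  [-2, -10, -7, 0, -7, -17, 3]
  [-10, -6, -4, -11, 0, -∞, -∞]
  [1, -3, -5, -13, 0, 0, -14]
  [-6, -∞, 2, -15, -5, -10, 0]
D(1):
  [0, -16, -14, -7, -20, -17, -3]
  [-15, 0, -10, -12, -20, 1, -5]
  [-9, -20, 0, -5, -16, -26, -12]
  [-2, -10, -7, 0, -7, -17, 3]
  [-10, -6, -4, -11, 0, -27, -13]
  [1, -3, -5, -6, 0, 0, -2]
  [-6, -22, 2, -13, -5, -10, 0]
D(2):
  [0, -16, -14, -7, -20, -15, -3]
  [-15, 0, -10, -12, -20, 1, -5]
  [-9, -20, 0, -5, -16, -19, -12]
  [-2, -10, -7, 0, -7, -9, 3]
  [-10, -6, -4, -11, 0, -5, -11]
  [1, -3, -5, -6, 0, 0, -2]
  [-6, -22, 2, -13, -5, -10, 0]
D(3):
  [0, -16, -14, -7, -20, -15, -3]
  [-15, 0, -10, -12, -20, 1, -5]
  [-9, -20, 0, -5, -16, -19, -12]
  [-2, -10, -7, 0, -7, -9, 3]
  [-10, -6, -4, -9, 0, -5, -11]
  [1, -3, -5, -6, 0, 0, -2]
  [-6, -18, 2, -3, -5, -10, 0]
D(4):
  [0, -16, -14, -7, -14, -15, -3]
  [-14, 0, -10, -12, -19, 1, -5]
  [-7, -15, 0, -5, -12, -14, -2]
  [-2, -10, -7, 0, -7, -9, 3]
  [-10, -6, -4, -9, 0, -5, -6]
  [1, -3, -5, -6, 0, 0, -2]
  [-5, -13, 2, -3, -5, -10, 0]
D(5):
  [0, -16, -14, -7, -14, -15, -3]
  [-14, 0, -10, -12, -19, 1, -5]
  [-7, -15, 0, -5, -12, -14, -2]
  [-2, -10, -7, 0, -7, -9, 3]
  [-10, -6, -4, -9, 0, -5, -6]
  [1, -3, -4, -6, 0, 0, -2]
  [-5, -11, 2, -3, -5, -10, 0]
D(6):
  [0, -16, -14, -7, -14, -15, -3]
  [2, 0, -3, -5, 1, 1, -1]
  [-7, -15, 0, -5, -12, -14, -2]
  [-2, -10, -7, 0, -7, -9, 3]
  [-4, -6, -4, -9, 0, -5, -6]
  [1, -3, -4, -6, 0, 0, -2]
  [-5, -11, 2, -3, -5, -10, 0]
D(7):
  [0, -14, -1, -6, -8, -13, -3]
  [2, 0, 1, -4, 1, 1, -1]
  [-7, -13, 0, -5, -7, -12, -2]
  [-2, -8, 5, 0, -2, -7, 3]
  [-4, -6, -4, -9, 0, -5, -6]
  [1, -3, 0, -5, 0, 0, -2]
  [-5, -11, 2, -3, -5, -10, 0]
Answer: W*[0][3] = -6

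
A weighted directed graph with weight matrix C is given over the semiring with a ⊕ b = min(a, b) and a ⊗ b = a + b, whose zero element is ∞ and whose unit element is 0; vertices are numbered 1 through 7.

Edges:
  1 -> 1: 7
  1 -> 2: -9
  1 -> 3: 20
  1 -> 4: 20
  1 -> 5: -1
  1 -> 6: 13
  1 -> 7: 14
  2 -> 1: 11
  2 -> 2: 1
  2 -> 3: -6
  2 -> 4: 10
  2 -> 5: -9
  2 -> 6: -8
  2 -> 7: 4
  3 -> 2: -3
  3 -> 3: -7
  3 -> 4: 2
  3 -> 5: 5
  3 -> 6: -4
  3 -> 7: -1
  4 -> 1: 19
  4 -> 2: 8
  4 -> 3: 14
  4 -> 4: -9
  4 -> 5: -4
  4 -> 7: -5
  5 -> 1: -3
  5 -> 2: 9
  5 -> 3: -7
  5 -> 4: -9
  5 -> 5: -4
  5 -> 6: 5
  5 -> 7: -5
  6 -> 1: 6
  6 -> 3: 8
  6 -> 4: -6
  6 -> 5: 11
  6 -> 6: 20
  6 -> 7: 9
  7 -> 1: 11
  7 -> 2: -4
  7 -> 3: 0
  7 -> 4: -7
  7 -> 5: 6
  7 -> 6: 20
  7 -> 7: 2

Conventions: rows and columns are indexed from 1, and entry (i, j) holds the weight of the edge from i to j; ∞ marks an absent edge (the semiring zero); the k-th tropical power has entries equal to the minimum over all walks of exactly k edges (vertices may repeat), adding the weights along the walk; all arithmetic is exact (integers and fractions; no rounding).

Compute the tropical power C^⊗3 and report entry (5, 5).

C^⊗2:
  [-4, -8, -15, -10, -18, -17, -6]
  [-12, -9, -16, -18, -13, -10, -14]
  [2, -10, -14, -10, -12, -11, -8]
  [-7, -9, -11, -18, -13, 0, -14]
  [-7, -12, -14, -18, -13, -11, -14]
  [8, -3, 1, -15, -10, 4, -11]
  [3, -3, -10, -16, -13, -12, -12]
C^⊗3:
  [-21, -18, -25, -27, -22, -19, -23]
  [-16, -21, -23, -27, -22, -20, -23]
  [-15, -17, -21, -21, -19, -18, -17]
  [-16, -18, -20, -27, -22, -17, -23]
  [-16, -18, -21, -27, -22, -20, -23]
  [-13, -15, -17, -24, -19, -11, -20]
  [-16, -16, -20, -25, -20, -14, -21]
Key observation: the optimum is the walk 5->4->4->5, with weight (-9) + (-9) + (-4) = -22.
Optimal value attained by: walk 5->4->4->5.
Answer: (C^⊗3)[5][5] = -22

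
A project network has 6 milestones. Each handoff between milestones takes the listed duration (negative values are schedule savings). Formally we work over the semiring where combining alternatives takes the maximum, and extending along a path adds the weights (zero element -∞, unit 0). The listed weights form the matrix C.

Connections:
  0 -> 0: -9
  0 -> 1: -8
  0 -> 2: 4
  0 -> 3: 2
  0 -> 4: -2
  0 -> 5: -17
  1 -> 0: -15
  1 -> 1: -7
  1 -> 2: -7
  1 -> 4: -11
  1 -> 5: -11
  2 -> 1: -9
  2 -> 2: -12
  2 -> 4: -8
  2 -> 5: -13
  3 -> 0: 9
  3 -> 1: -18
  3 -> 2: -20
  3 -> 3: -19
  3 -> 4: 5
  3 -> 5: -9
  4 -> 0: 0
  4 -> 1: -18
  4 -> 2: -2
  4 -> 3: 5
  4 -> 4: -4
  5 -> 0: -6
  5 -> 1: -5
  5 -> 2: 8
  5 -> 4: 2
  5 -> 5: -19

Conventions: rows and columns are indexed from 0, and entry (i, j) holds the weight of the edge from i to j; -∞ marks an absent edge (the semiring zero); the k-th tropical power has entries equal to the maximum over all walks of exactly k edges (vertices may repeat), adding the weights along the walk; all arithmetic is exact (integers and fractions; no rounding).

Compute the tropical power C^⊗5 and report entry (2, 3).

C^⊗2:
  [11, -5, -4, 3, 7, -7]
  [-11, -14, -3, -6, -9, -18]
  [-8, -16, -5, -3, -11, -20]
  [5, 1, 13, 11, 7, -8]
  [14, -8, 4, 2, 10, -4]
  [2, -1, 0, 7, 0, -5]
C^⊗3:
  [12, 3, 15, 13, 9, -6]
  [3, -12, -7, -4, -1, -15]
  [6, -14, -4, -6, 2, -12]
  [20, 4, 9, 12, 16, 2]
  [11, 6, 18, 16, 12, -3]
  [16, -6, 6, 5, 12, -2]
C^⊗4:
  [22, 6, 16, 14, 18, 4]
  [5, -5, 7, 5, 1, -13]
  [3, -2, 10, 8, 4, -11]
  [21, 12, 24, 22, 18, 3]
  [25, 9, 15, 17, 21, 7]
  [14, 8, 20, 18, 14, -1]
C^⊗5:
  [23, 14, 26, 24, 20, 5]
  [14, -2, 9, 7, 10, -4]
  [17, 1, 7, 9, 13, -1]
  [31, 15, 25, 23, 27, 13]
  [26, 17, 29, 27, 23, 8]
  [27, 11, 18, 19, 23, 9]
Key observation: the optimum is the walk 2->4->3->0->4->3, with weight (-8) + 5 + 9 + (-2) + 5 = 9.
Optimal value attained by: walk 2->4->3->0->4->3.
Answer: (C^⊗5)[2][3] = 9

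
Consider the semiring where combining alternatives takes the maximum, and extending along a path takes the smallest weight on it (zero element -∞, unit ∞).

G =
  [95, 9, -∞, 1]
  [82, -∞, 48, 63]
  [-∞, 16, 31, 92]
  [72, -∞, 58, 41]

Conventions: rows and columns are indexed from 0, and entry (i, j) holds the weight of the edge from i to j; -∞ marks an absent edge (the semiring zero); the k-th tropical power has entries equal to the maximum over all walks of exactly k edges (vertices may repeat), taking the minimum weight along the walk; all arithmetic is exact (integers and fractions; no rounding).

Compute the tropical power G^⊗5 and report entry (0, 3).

G^⊗2:
  [95, 9, 9, 9]
  [82, 16, 58, 48]
  [72, 16, 58, 41]
  [72, 16, 41, 58]
G^⊗3:
  [95, 9, 9, 9]
  [82, 16, 48, 58]
  [72, 16, 41, 58]
  [72, 16, 58, 41]
G^⊗4:
  [95, 9, 9, 9]
  [82, 16, 58, 48]
  [72, 16, 58, 41]
  [72, 16, 41, 58]
G^⊗5:
  [95, 9, 9, 9]
  [82, 16, 48, 58]
  [72, 16, 41, 58]
  [72, 16, 58, 41]
Key observation: the optimum is the walk 0->0->0->0->1->3, with weight 95 min 95 min 95 min 9 min 63 = 9.
Optimal value attained by: walk 0->0->0->0->1->3.
Answer: (G^⊗5)[0][3] = 9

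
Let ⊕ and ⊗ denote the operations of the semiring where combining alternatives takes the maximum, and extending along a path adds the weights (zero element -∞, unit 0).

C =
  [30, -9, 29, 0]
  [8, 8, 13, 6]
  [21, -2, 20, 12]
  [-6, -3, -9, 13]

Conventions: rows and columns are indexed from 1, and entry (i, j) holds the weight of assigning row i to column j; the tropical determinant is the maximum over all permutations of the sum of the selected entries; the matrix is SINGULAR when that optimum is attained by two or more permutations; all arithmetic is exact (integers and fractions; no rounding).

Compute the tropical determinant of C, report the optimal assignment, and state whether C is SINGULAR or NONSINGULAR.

σ = (1, 2, 3, 4): 30 + 8 + 20 + 13 = 71
σ = (1, 2, 4, 3): 30 + 8 + 12 + (-9) = 41
σ = (1, 3, 2, 4): 30 + 13 + (-2) + 13 = 54
σ = (1, 3, 4, 2): 30 + 13 + 12 + (-3) = 52
σ = (1, 4, 2, 3): 30 + 6 + (-2) + (-9) = 25
σ = (1, 4, 3, 2): 30 + 6 + 20 + (-3) = 53
σ = (2, 1, 3, 4): (-9) + 8 + 20 + 13 = 32
σ = (2, 1, 4, 3): (-9) + 8 + 12 + (-9) = 2
σ = (2, 3, 1, 4): (-9) + 13 + 21 + 13 = 38
σ = (2, 3, 4, 1): (-9) + 13 + 12 + (-6) = 10
σ = (2, 4, 1, 3): (-9) + 6 + 21 + (-9) = 9
σ = (2, 4, 3, 1): (-9) + 6 + 20 + (-6) = 11
σ = (3, 1, 2, 4): 29 + 8 + (-2) + 13 = 48
σ = (3, 1, 4, 2): 29 + 8 + 12 + (-3) = 46
σ = (3, 2, 1, 4): 29 + 8 + 21 + 13 = 71
σ = (3, 2, 4, 1): 29 + 8 + 12 + (-6) = 43
σ = (3, 4, 1, 2): 29 + 6 + 21 + (-3) = 53
σ = (3, 4, 2, 1): 29 + 6 + (-2) + (-6) = 27
σ = (4, 1, 2, 3): 0 + 8 + (-2) + (-9) = -3
σ = (4, 1, 3, 2): 0 + 8 + 20 + (-3) = 25
σ = (4, 2, 1, 3): 0 + 8 + 21 + (-9) = 20
σ = (4, 2, 3, 1): 0 + 8 + 20 + (-6) = 22
σ = (4, 3, 1, 2): 0 + 13 + 21 + (-3) = 31
σ = (4, 3, 2, 1): 0 + 13 + (-2) + (-6) = 5
Optimal value attained by: σ = (1, 2, 3, 4).
Answer: det⊕(C) = 71; verdict: SINGULAR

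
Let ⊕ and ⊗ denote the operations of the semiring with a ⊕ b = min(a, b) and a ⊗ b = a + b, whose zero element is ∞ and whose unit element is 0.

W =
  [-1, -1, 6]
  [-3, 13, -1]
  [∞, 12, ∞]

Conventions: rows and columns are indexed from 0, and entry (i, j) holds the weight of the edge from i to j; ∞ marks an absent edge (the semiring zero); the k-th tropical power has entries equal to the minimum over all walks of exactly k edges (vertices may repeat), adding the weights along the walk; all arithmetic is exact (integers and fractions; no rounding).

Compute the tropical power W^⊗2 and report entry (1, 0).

W^⊗2:
  [-4, -2, -2]
  [-4, -4, 3]
  [9, 25, 11]
Key observation: the optimum is the walk 1->0->0, with weight (-3) + (-1) = -4.
Optimal value attained by: walk 1->0->0.
Answer: (W^⊗2)[1][0] = -4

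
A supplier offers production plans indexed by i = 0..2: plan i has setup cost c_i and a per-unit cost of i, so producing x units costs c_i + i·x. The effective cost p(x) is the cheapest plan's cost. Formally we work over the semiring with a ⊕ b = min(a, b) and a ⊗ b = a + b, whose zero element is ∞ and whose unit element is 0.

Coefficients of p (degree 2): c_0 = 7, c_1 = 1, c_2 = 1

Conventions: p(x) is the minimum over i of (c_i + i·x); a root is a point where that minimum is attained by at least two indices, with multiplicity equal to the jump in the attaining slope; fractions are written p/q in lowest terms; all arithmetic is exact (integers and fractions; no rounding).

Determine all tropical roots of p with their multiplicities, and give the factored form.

hull edge (i=0, c=7) to (i=1, c=1): slope -6, span 1
hull edge (i=1, c=1) to (i=2, c=1): slope 0, span 1
Factored form: p(x) = 1 ⊗ (x ⊕ 0) ⊗ (x ⊕ 6)
Answer: roots = 0 (mult 1), 6 (mult 1)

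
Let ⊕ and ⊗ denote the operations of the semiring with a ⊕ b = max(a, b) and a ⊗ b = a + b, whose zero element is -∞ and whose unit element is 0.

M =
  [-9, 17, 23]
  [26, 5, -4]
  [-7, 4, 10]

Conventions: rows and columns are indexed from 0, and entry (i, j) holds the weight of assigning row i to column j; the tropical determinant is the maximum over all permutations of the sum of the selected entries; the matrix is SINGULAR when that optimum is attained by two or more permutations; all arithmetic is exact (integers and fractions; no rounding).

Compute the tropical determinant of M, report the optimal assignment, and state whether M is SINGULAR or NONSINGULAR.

σ = (0, 1, 2): (-9) + 5 + 10 = 6
σ = (0, 2, 1): (-9) + (-4) + 4 = -9
σ = (1, 0, 2): 17 + 26 + 10 = 53
σ = (1, 2, 0): 17 + (-4) + (-7) = 6
σ = (2, 0, 1): 23 + 26 + 4 = 53
σ = (2, 1, 0): 23 + 5 + (-7) = 21
Optimal value attained by: σ = (1, 0, 2).
Answer: det⊕(M) = 53; verdict: SINGULAR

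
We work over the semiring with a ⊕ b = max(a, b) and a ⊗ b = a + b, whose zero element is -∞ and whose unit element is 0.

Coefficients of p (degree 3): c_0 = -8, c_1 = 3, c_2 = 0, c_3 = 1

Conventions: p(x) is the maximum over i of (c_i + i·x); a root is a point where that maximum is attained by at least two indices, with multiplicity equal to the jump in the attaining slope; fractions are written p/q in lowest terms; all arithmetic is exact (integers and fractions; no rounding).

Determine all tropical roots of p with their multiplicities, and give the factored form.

hull edge (i=0, c=-8) to (i=1, c=3): slope 11, span 1
hull edge (i=1, c=3) to (i=3, c=1): slope -1, span 2
Factored form: p(x) = 1 ⊗ (x ⊕ (-11)) ⊗ (x ⊕ 1) ⊗ (x ⊕ 1)
Answer: roots = -11 (mult 1), 1 (mult 2)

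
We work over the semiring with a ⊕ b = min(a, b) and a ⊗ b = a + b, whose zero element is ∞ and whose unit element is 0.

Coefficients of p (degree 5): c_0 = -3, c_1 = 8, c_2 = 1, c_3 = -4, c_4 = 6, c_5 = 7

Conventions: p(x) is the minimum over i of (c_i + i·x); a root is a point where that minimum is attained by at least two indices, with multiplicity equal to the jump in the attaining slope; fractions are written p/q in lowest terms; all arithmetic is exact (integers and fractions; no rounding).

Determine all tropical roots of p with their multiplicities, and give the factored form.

hull edge (i=0, c=-3) to (i=3, c=-4): slope -1/3, span 3
hull edge (i=3, c=-4) to (i=5, c=7): slope 11/2, span 2
Factored form: p(x) = 7 ⊗ (x ⊕ (-11/2)) ⊗ (x ⊕ (-11/2)) ⊗ (x ⊕ 1/3) ⊗ (x ⊕ 1/3) ⊗ (x ⊕ 1/3)
Answer: roots = -11/2 (mult 2), 1/3 (mult 3)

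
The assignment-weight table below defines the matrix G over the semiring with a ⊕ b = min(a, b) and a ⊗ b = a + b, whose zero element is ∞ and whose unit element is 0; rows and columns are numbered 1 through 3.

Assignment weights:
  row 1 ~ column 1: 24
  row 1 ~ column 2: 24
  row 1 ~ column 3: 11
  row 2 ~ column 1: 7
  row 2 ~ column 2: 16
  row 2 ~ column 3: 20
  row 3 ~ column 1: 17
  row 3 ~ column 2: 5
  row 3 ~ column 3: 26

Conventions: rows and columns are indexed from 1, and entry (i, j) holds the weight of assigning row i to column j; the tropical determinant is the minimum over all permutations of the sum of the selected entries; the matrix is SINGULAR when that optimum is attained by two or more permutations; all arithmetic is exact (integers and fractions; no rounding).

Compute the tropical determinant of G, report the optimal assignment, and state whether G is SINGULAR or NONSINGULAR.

σ = (1, 2, 3): 24 + 16 + 26 = 66
σ = (1, 3, 2): 24 + 20 + 5 = 49
σ = (2, 1, 3): 24 + 7 + 26 = 57
σ = (2, 3, 1): 24 + 20 + 17 = 61
σ = (3, 1, 2): 11 + 7 + 5 = 23
σ = (3, 2, 1): 11 + 16 + 17 = 44
Optimal value attained by: σ = (3, 1, 2).
Answer: det⊕(G) = 23; verdict: NONSINGULAR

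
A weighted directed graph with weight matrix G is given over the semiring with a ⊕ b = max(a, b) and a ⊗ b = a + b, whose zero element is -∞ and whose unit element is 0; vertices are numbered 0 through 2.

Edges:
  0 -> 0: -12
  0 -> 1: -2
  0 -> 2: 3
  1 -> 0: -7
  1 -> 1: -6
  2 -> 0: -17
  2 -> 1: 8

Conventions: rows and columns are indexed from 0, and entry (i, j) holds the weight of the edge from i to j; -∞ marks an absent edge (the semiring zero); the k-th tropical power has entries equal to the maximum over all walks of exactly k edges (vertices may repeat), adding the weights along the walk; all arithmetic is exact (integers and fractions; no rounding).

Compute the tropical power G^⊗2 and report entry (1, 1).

G^⊗2:
  [-9, 11, -9]
  [-13, -9, -4]
  [1, 2, -14]
Key observation: the optimum is the walk 1->0->1, with weight (-7) + (-2) = -9.
Optimal value attained by: walk 1->0->1.
Answer: (G^⊗2)[1][1] = -9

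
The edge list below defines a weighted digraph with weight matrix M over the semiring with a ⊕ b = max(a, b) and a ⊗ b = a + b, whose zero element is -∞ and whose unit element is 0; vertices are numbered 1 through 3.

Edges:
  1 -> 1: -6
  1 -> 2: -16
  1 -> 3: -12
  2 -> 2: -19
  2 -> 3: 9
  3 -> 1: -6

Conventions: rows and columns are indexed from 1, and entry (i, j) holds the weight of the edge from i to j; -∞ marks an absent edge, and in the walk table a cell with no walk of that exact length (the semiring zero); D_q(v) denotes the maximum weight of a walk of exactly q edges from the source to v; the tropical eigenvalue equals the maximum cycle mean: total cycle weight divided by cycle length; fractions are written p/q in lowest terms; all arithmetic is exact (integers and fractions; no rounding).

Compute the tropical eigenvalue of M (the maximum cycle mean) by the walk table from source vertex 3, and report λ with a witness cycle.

q=0: [-∞, -∞, 0]
q=1: [-6, -∞, -∞]
q=2: [-12, -22, -18]
q=3: [-18, -28, -13]
Optimal cycle mean attained by: cycle 1->2->3->1, total (-16) + 9 + (-6), length 3.
Answer: λ = -13/3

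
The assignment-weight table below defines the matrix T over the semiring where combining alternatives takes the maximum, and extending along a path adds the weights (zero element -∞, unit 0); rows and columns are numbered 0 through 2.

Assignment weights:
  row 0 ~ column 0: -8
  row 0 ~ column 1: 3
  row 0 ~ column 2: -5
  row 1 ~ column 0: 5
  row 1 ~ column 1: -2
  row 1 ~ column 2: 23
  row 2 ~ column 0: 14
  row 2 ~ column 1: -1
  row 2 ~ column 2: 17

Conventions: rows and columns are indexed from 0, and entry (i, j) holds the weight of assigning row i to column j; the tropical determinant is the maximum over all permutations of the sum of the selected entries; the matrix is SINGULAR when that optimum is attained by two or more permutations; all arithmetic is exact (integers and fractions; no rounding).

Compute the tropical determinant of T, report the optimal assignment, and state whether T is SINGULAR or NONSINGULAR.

σ = (0, 1, 2): (-8) + (-2) + 17 = 7
σ = (0, 2, 1): (-8) + 23 + (-1) = 14
σ = (1, 0, 2): 3 + 5 + 17 = 25
σ = (1, 2, 0): 3 + 23 + 14 = 40
σ = (2, 0, 1): (-5) + 5 + (-1) = -1
σ = (2, 1, 0): (-5) + (-2) + 14 = 7
Optimal value attained by: σ = (1, 2, 0).
Answer: det⊕(T) = 40; verdict: NONSINGULAR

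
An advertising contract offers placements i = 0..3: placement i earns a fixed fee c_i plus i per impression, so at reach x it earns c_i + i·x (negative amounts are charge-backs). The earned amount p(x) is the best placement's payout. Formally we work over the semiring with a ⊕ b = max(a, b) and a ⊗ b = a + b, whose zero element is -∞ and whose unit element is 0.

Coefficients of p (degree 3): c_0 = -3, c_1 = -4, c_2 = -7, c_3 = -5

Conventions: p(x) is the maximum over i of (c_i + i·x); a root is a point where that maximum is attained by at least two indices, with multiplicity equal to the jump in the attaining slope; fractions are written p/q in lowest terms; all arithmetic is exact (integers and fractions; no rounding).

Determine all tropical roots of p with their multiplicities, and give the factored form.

hull edge (i=0, c=-3) to (i=3, c=-5): slope -2/3, span 3
Factored form: p(x) = -5 ⊗ (x ⊕ 2/3) ⊗ (x ⊕ 2/3) ⊗ (x ⊕ 2/3)
Answer: roots = 2/3 (mult 3)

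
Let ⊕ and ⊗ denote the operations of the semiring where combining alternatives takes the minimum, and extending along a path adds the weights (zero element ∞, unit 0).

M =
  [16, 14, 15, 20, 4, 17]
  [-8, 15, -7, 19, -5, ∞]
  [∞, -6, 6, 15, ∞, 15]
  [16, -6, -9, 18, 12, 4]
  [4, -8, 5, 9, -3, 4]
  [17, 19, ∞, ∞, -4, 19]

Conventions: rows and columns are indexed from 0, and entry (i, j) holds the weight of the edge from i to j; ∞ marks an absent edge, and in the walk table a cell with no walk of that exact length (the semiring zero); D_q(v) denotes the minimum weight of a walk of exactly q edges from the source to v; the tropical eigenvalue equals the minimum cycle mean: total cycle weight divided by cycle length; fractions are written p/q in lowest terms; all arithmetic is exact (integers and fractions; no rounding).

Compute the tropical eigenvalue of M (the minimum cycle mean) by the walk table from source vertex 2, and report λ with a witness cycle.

q=0: [∞, ∞, 0, ∞, ∞, ∞]
q=1: [∞, -6, 6, 15, ∞, 15]
q=2: [-14, 0, -13, 13, -11, 19]
q=3: [-8, -19, -7, -2, -14, -7]
q=4: [-27, -22, -26, -5, -24, -10]
q=5: [-30, -32, -29, -15, -27, -20]
q=6: [-40, -35, -39, -18, -37, -23]
Optimal cycle mean attained by: cycle 1->2->1, total (-7) + (-6), length 2.
Answer: λ = -13/2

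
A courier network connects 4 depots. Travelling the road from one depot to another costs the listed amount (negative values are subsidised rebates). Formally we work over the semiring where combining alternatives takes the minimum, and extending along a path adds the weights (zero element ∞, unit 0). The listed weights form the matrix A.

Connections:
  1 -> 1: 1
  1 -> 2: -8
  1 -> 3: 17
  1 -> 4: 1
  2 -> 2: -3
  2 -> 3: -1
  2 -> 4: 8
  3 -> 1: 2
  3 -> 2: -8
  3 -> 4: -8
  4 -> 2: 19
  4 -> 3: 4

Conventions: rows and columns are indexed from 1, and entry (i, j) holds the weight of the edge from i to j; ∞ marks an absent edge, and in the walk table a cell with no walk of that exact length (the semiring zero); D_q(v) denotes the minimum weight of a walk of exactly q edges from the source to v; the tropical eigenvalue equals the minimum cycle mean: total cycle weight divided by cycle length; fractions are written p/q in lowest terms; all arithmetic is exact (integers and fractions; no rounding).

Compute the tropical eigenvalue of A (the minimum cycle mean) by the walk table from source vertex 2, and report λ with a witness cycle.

q=0: [∞, 0, ∞, ∞]
q=1: [∞, -3, -1, 8]
q=2: [1, -9, -4, -9]
q=3: [-2, -12, -10, -12]
q=4: [-8, -18, -13, -18]
Optimal cycle mean attained by: cycle 2->3->2, total (-1) + (-8), length 2.
Answer: λ = -9/2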